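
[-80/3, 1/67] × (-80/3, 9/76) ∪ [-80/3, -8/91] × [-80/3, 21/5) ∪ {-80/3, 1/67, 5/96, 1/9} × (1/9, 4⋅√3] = ([-80/3, -8/91] × [-80/3, 21/5)) ∪ ([-80/3, 1/67] × (-80/3, 9/76)) ∪ ({-80/3, 1/67, 5/96, 1/9} × (1/9, 4⋅√3])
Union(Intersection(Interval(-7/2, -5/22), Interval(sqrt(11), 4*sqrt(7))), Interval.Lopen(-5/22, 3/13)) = Interval.Lopen(-5/22, 3/13)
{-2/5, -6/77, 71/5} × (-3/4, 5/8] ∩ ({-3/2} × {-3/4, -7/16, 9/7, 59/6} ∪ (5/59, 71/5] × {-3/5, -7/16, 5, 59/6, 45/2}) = {71/5} × {-3/5, -7/16}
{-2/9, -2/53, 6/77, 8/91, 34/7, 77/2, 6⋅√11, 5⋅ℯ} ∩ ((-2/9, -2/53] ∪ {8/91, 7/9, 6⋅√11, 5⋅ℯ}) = {-2/53, 8/91, 6⋅√11, 5⋅ℯ}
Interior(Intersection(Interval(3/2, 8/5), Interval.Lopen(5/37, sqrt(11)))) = Interval.open(3/2, 8/5)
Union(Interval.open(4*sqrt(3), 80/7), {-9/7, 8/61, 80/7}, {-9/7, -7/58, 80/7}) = Union({-9/7, -7/58, 8/61}, Interval.Lopen(4*sqrt(3), 80/7))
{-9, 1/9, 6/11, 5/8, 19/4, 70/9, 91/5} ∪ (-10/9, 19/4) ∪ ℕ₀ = {-9, 70/9, 91/5} ∪ (-10/9, 19/4] ∪ ℕ₀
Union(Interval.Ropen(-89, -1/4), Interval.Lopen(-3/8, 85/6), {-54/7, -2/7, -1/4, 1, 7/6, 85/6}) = Interval(-89, 85/6)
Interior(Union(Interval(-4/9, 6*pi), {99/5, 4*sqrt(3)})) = Interval.open(-4/9, 6*pi)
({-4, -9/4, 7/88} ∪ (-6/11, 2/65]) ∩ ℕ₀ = {0}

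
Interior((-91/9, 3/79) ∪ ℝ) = (-∞, ∞)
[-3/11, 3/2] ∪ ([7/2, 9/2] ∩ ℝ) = [-3/11, 3/2] ∪ [7/2, 9/2]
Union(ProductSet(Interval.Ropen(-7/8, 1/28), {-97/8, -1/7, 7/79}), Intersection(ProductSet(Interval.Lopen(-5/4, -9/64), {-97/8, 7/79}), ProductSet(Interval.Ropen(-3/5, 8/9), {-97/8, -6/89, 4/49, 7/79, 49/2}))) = ProductSet(Interval.Ropen(-7/8, 1/28), {-97/8, -1/7, 7/79})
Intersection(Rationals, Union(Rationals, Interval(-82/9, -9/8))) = Union(Intersection(Interval(-82/9, -9/8), Rationals), Rationals)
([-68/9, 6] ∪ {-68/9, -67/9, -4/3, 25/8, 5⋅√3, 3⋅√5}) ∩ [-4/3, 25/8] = [-4/3, 25/8]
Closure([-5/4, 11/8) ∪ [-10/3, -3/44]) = [-10/3, 11/8]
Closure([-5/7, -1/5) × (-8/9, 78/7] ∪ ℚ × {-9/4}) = ({-5/7, -1/5} × [-8/9, 78/7]) ∪ ([-5/7, -1/5] × {-8/9, 78/7}) ∪ ((ℚ ∪ (-∞, ∞)) × {-9/4}) ∪ ([-5/7, -1/5) × (-8/9, 78/7])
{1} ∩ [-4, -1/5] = ∅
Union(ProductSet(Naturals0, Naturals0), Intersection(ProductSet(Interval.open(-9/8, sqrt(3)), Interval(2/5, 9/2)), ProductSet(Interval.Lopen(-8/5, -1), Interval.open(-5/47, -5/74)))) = ProductSet(Naturals0, Naturals0)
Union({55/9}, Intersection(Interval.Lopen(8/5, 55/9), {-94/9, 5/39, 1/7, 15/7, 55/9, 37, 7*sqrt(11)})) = {15/7, 55/9}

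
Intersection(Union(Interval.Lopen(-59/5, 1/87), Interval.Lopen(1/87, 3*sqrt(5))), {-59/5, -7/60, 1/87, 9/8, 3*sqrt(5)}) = {-7/60, 1/87, 9/8, 3*sqrt(5)}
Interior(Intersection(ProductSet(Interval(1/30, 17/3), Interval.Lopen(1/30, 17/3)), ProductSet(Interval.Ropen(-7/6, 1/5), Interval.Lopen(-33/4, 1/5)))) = ProductSet(Interval.open(1/30, 1/5), Interval.open(1/30, 1/5))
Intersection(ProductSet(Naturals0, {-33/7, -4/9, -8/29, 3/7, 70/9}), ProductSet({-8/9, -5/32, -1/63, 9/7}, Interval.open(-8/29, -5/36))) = EmptySet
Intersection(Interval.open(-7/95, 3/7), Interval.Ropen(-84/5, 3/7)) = Interval.open(-7/95, 3/7)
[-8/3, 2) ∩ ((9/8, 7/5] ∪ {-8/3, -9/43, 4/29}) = {-8/3, -9/43, 4/29} ∪ (9/8, 7/5]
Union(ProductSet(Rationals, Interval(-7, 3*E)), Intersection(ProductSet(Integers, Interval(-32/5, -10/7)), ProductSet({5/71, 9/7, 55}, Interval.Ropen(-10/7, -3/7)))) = ProductSet(Rationals, Interval(-7, 3*E))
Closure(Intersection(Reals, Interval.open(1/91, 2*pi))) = Interval(1/91, 2*pi)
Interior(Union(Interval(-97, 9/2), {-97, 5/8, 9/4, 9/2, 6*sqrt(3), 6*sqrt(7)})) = Interval.open(-97, 9/2)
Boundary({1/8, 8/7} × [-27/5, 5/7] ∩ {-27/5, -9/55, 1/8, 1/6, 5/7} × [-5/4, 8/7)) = {1/8} × [-5/4, 5/7]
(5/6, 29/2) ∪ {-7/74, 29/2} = {-7/74} ∪ (5/6, 29/2]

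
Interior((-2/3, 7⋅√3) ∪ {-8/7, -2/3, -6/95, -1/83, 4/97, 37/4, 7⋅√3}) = (-2/3, 7⋅√3)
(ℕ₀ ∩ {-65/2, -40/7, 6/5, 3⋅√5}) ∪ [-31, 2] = [-31, 2]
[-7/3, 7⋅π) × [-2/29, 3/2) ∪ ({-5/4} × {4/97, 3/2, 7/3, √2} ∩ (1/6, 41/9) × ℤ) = [-7/3, 7⋅π) × [-2/29, 3/2)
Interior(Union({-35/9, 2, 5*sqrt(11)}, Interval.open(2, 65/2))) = Interval.open(2, 65/2)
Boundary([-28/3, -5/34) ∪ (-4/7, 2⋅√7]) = {-28/3, 2⋅√7}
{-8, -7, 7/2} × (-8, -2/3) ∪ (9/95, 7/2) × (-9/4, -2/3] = ({-8, -7, 7/2} × (-8, -2/3)) ∪ ((9/95, 7/2) × (-9/4, -2/3])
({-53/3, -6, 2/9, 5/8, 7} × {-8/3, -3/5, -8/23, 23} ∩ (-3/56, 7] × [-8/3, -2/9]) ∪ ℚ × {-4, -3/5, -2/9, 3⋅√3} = ({2/9, 5/8, 7} × {-8/3, -3/5, -8/23}) ∪ (ℚ × {-4, -3/5, -2/9, 3⋅√3})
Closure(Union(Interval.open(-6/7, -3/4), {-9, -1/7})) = Union({-9, -1/7}, Interval(-6/7, -3/4))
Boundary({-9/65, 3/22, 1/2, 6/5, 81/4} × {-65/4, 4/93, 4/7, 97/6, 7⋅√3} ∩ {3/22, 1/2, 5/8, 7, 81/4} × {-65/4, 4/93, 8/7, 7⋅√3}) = {3/22, 1/2, 81/4} × {-65/4, 4/93, 7⋅√3}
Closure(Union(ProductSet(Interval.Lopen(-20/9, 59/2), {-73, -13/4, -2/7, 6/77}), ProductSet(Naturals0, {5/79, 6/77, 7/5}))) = Union(ProductSet(Interval(-20/9, 59/2), {-73, -13/4, -2/7, 6/77}), ProductSet(Naturals0, {5/79, 6/77, 7/5}))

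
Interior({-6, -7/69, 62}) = ∅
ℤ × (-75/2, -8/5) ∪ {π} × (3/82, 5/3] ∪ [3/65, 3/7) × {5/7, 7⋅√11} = (ℤ × (-75/2, -8/5)) ∪ ({π} × (3/82, 5/3]) ∪ ([3/65, 3/7) × {5/7, 7⋅√11})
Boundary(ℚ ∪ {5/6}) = ℝ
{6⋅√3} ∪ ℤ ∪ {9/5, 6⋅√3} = ℤ ∪ {9/5, 6⋅√3}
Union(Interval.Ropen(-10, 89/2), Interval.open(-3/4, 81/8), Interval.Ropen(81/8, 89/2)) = Interval.Ropen(-10, 89/2)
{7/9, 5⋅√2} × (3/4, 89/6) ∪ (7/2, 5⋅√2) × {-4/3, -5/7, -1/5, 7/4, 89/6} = ({7/9, 5⋅√2} × (3/4, 89/6)) ∪ ((7/2, 5⋅√2) × {-4/3, -5/7, -1/5, 7/4, 89/6})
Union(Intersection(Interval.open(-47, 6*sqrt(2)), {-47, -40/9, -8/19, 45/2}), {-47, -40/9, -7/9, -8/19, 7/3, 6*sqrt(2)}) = {-47, -40/9, -7/9, -8/19, 7/3, 6*sqrt(2)}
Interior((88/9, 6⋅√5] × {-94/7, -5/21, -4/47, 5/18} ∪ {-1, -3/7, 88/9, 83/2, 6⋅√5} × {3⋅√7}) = ∅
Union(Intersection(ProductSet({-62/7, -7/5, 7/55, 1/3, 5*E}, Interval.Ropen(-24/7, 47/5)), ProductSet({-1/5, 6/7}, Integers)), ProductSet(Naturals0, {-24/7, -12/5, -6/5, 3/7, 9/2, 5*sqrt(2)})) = ProductSet(Naturals0, {-24/7, -12/5, -6/5, 3/7, 9/2, 5*sqrt(2)})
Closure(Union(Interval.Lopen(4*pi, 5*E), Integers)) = Union(Integers, Interval(4*pi, 5*E))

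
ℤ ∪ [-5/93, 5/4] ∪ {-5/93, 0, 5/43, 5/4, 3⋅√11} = ℤ ∪ [-5/93, 5/4] ∪ {3⋅√11}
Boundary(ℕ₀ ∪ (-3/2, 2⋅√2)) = {-3/2, 2⋅√2} ∪ (ℕ₀ \ (-3/2, 2⋅√2))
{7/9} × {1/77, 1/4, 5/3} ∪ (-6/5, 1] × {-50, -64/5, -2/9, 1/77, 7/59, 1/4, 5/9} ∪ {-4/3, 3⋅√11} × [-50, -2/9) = ({7/9} × {1/77, 1/4, 5/3}) ∪ ({-4/3, 3⋅√11} × [-50, -2/9)) ∪ ((-6/5, 1] × {-50, -64/5, -2/9, 1/77, 7/59, 1/4, 5/9})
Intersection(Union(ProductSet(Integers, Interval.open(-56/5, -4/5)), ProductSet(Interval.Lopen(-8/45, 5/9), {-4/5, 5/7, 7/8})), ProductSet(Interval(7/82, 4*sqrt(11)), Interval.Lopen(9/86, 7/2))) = ProductSet(Interval(7/82, 5/9), {5/7, 7/8})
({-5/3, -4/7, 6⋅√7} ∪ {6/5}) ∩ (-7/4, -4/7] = {-5/3, -4/7}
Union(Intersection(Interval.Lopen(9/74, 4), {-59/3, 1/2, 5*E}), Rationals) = Rationals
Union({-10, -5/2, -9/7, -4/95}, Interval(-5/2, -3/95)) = Union({-10}, Interval(-5/2, -3/95))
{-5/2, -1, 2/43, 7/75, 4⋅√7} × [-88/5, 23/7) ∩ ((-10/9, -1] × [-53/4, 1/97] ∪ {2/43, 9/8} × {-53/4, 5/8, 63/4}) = ({2/43} × {-53/4, 5/8}) ∪ ({-1} × [-53/4, 1/97])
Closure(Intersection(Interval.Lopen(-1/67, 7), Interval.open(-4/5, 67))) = Interval(-1/67, 7)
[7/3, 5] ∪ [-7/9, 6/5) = [-7/9, 6/5) ∪ [7/3, 5]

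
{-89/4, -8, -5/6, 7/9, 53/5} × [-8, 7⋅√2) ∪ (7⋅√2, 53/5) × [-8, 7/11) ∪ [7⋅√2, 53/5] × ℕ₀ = ([7⋅√2, 53/5] × ℕ₀) ∪ ((7⋅√2, 53/5) × [-8, 7/11)) ∪ ({-89/4, -8, -5/6, 7/9, 53/5} × [-8, 7⋅√2))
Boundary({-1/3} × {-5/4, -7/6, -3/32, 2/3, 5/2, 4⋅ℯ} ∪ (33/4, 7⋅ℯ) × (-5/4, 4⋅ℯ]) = ({-1/3} × {-5/4, -7/6, -3/32, 2/3, 5/2, 4⋅ℯ}) ∪ ({33/4, 7⋅ℯ} × [-5/4, 4⋅ℯ]) ∪ ([33/4, 7⋅ℯ] × {-5/4, 4⋅ℯ})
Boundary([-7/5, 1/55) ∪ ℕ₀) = {-7/5, 1/55} ∪ (ℕ₀ \ (-7/5, 1/55))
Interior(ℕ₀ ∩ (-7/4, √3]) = ∅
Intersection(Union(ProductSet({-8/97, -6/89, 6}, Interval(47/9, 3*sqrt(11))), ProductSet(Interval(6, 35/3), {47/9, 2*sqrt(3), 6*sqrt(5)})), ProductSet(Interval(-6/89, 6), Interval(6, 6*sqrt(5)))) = Union(ProductSet({6}, {6*sqrt(5)}), ProductSet({-6/89, 6}, Interval(6, 3*sqrt(11))))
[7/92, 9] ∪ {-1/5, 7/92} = {-1/5} ∪ [7/92, 9]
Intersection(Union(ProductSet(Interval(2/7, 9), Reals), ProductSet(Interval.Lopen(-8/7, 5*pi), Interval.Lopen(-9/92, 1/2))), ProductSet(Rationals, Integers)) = Union(ProductSet(Intersection(Interval.Lopen(-8/7, 5*pi), Rationals), Range(0, 1, 1)), ProductSet(Intersection(Interval(2/7, 9), Rationals), Integers))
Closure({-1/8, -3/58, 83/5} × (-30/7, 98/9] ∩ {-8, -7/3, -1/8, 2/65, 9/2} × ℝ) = {-1/8} × [-30/7, 98/9]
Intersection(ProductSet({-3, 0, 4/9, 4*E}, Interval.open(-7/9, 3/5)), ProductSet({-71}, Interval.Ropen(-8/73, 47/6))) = EmptySet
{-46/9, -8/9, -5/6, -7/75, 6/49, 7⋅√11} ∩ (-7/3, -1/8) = {-8/9, -5/6}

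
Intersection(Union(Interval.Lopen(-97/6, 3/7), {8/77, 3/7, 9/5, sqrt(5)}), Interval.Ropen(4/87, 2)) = Union({9/5}, Interval(4/87, 3/7))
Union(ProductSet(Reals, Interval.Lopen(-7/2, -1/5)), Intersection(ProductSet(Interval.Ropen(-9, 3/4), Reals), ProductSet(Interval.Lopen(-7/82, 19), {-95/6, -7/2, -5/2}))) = Union(ProductSet(Interval.open(-7/82, 3/4), {-95/6, -7/2, -5/2}), ProductSet(Reals, Interval.Lopen(-7/2, -1/5)))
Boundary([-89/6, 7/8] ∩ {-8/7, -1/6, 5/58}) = {-8/7, -1/6, 5/58}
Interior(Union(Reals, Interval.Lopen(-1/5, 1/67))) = Interval(-oo, oo)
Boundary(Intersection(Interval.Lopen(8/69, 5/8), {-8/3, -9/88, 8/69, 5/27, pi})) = {5/27}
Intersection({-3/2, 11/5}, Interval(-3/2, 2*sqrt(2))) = {-3/2, 11/5}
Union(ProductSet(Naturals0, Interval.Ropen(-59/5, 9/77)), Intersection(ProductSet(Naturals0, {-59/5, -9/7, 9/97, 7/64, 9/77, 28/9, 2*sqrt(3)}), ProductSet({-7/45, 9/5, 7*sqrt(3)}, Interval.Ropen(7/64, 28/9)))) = ProductSet(Naturals0, Interval.Ropen(-59/5, 9/77))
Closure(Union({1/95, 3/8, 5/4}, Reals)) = Reals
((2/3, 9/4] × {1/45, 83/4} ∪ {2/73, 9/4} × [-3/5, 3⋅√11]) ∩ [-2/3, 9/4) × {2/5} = {2/73} × {2/5}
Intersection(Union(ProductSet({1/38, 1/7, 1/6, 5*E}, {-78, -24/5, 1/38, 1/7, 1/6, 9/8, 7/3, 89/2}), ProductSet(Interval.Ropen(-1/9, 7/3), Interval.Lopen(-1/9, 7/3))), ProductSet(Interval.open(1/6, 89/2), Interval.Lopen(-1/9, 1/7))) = Union(ProductSet({5*E}, {1/38, 1/7}), ProductSet(Interval.open(1/6, 7/3), Interval.Lopen(-1/9, 1/7)))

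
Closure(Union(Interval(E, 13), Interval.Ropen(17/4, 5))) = Interval(E, 13)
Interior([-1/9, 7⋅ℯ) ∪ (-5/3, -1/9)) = (-5/3, 7⋅ℯ)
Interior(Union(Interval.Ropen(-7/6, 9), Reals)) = Interval(-oo, oo)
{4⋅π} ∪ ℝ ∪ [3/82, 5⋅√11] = (-∞, ∞)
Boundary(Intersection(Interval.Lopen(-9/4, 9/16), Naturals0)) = Range(0, 1, 1)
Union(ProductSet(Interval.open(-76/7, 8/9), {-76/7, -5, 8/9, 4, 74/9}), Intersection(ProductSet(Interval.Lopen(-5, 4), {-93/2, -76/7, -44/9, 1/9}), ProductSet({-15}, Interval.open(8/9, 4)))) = ProductSet(Interval.open(-76/7, 8/9), {-76/7, -5, 8/9, 4, 74/9})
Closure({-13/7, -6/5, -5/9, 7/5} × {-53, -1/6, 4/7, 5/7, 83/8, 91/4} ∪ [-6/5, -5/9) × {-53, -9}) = ([-6/5, -5/9] × {-53, -9}) ∪ ({-13/7, -6/5, -5/9, 7/5} × {-53, -1/6, 4/7, 5/7, 83/8, 91/4})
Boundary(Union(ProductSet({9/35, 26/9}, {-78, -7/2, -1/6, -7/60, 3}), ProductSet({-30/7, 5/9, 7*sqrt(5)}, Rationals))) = Union(ProductSet({9/35, 26/9}, {-78, -7/2, -1/6, -7/60, 3}), ProductSet({-30/7, 5/9, 7*sqrt(5)}, Reals))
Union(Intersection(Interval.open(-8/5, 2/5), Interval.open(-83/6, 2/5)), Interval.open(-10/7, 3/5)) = Interval.open(-8/5, 3/5)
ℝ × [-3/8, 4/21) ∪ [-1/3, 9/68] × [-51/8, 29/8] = (ℝ × [-3/8, 4/21)) ∪ ([-1/3, 9/68] × [-51/8, 29/8])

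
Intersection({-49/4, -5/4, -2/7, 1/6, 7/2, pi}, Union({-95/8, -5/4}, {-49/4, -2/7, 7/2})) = {-49/4, -5/4, -2/7, 7/2}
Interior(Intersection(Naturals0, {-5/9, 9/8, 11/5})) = EmptySet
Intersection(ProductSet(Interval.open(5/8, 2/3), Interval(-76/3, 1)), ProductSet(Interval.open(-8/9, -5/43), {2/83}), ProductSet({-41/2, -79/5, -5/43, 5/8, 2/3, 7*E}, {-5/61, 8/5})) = EmptySet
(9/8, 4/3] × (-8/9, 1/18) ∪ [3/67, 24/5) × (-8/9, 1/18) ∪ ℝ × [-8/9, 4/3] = ℝ × [-8/9, 4/3]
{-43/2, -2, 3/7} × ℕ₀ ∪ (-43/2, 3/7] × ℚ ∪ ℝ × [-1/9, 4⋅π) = ({-43/2, -2, 3/7} × ℕ₀) ∪ ((-43/2, 3/7] × ℚ) ∪ (ℝ × [-1/9, 4⋅π))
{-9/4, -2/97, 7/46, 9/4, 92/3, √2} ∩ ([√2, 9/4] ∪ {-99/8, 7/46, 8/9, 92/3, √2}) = {7/46, 9/4, 92/3, √2}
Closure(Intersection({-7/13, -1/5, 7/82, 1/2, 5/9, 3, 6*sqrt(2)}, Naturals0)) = {3}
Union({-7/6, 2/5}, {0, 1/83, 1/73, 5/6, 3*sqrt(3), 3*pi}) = {-7/6, 0, 1/83, 1/73, 2/5, 5/6, 3*sqrt(3), 3*pi}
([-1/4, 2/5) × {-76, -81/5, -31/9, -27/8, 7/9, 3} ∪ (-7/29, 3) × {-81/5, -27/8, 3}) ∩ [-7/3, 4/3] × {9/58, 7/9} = [-1/4, 2/5) × {7/9}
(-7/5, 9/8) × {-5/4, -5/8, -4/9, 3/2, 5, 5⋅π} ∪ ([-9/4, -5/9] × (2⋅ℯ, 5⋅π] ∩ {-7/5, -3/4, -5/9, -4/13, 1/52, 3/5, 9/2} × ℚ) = ((-7/5, 9/8) × {-5/4, -5/8, -4/9, 3/2, 5, 5⋅π}) ∪ ({-7/5, -3/4, -5/9} × (ℚ ∩ (2⋅ℯ, 5⋅π]))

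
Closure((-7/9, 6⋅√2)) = [-7/9, 6⋅√2]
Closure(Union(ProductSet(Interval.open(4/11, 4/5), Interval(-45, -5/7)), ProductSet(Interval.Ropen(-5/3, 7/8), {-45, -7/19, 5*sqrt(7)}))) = Union(ProductSet(Interval(-5/3, 7/8), {-45, -7/19, 5*sqrt(7)}), ProductSet(Interval(4/11, 4/5), Interval(-45, -5/7)))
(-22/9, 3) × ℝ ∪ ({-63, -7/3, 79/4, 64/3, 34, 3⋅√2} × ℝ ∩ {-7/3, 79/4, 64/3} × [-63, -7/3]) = ((-22/9, 3) × ℝ) ∪ ({-7/3, 79/4, 64/3} × [-63, -7/3])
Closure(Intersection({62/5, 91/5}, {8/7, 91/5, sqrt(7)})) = {91/5}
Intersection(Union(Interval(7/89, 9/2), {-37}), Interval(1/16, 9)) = Interval(7/89, 9/2)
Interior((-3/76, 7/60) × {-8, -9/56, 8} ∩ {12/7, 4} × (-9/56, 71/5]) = ∅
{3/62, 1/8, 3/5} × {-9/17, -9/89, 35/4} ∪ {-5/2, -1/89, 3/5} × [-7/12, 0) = ({3/62, 1/8, 3/5} × {-9/17, -9/89, 35/4}) ∪ ({-5/2, -1/89, 3/5} × [-7/12, 0))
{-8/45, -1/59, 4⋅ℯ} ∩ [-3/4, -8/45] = {-8/45}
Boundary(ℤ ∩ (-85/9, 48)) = {-9, -8, …, 47}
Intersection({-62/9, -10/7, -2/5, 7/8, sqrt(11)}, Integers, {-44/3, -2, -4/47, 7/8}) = EmptySet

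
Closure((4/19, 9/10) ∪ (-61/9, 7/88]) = [-61/9, 7/88] ∪ [4/19, 9/10]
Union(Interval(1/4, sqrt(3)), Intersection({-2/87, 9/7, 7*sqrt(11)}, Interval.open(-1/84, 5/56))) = Interval(1/4, sqrt(3))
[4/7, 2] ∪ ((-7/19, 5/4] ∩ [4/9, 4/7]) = [4/9, 2]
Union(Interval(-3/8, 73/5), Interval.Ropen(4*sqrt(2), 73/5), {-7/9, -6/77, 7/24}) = Union({-7/9}, Interval(-3/8, 73/5))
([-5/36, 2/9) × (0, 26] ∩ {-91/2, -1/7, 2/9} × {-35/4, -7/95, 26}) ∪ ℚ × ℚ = ℚ × ℚ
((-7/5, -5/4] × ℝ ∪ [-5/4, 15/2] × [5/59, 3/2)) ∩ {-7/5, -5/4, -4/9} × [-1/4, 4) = ({-5/4} × [-1/4, 4)) ∪ ({-5/4, -4/9} × [5/59, 3/2))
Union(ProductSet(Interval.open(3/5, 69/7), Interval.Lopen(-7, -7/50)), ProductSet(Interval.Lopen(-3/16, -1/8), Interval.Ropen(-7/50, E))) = Union(ProductSet(Interval.Lopen(-3/16, -1/8), Interval.Ropen(-7/50, E)), ProductSet(Interval.open(3/5, 69/7), Interval.Lopen(-7, -7/50)))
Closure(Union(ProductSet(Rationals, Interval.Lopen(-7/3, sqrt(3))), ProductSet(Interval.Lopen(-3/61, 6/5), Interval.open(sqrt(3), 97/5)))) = Union(ProductSet({-3/61, 6/5}, Interval(sqrt(3), 97/5)), ProductSet(Interval(-3/61, 6/5), {97/5, sqrt(3)}), ProductSet(Interval.Lopen(-3/61, 6/5), Interval.open(sqrt(3), 97/5)), ProductSet(Rationals, Interval.Lopen(-7/3, sqrt(3))), ProductSet(Interval(-oo, oo), Interval(-7/3, sqrt(3))))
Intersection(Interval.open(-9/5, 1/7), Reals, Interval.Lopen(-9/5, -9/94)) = Interval.Lopen(-9/5, -9/94)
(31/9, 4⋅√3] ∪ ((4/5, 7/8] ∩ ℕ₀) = (31/9, 4⋅√3]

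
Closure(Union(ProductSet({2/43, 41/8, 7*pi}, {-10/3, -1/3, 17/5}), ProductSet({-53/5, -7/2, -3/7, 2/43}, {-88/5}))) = Union(ProductSet({2/43, 41/8, 7*pi}, {-10/3, -1/3, 17/5}), ProductSet({-53/5, -7/2, -3/7, 2/43}, {-88/5}))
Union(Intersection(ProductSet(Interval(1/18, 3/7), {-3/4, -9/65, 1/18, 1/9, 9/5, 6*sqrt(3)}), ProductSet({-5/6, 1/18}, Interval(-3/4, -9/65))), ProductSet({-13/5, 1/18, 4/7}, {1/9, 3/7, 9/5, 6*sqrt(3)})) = Union(ProductSet({1/18}, {-3/4, -9/65}), ProductSet({-13/5, 1/18, 4/7}, {1/9, 3/7, 9/5, 6*sqrt(3)}))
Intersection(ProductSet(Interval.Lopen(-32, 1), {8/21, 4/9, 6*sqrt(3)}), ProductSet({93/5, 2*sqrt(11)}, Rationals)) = EmptySet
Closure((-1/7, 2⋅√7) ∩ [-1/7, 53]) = [-1/7, 2⋅√7]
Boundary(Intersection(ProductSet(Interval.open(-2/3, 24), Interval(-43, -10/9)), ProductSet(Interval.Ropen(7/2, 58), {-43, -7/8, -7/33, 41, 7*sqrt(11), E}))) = ProductSet(Interval(7/2, 24), {-43})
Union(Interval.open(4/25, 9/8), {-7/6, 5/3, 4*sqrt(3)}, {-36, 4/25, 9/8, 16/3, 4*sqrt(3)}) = Union({-36, -7/6, 5/3, 16/3, 4*sqrt(3)}, Interval(4/25, 9/8))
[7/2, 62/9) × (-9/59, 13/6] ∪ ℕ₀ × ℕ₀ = (ℕ₀ × ℕ₀) ∪ ([7/2, 62/9) × (-9/59, 13/6])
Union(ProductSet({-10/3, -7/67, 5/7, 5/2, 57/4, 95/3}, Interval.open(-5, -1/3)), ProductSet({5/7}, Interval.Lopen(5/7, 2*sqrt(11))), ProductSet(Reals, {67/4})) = Union(ProductSet({5/7}, Interval.Lopen(5/7, 2*sqrt(11))), ProductSet({-10/3, -7/67, 5/7, 5/2, 57/4, 95/3}, Interval.open(-5, -1/3)), ProductSet(Reals, {67/4}))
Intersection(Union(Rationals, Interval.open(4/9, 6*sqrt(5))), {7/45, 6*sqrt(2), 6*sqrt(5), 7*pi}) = {7/45, 6*sqrt(2)}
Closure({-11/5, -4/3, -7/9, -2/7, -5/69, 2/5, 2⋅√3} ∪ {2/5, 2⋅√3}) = {-11/5, -4/3, -7/9, -2/7, -5/69, 2/5, 2⋅√3}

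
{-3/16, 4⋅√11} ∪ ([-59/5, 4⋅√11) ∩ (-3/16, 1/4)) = [-3/16, 1/4) ∪ {4⋅√11}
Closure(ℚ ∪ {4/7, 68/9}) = ℝ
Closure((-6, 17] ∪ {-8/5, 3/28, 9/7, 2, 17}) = [-6, 17]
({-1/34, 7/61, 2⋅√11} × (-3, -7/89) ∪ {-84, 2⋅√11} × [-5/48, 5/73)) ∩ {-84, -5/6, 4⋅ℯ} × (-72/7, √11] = {-84} × [-5/48, 5/73)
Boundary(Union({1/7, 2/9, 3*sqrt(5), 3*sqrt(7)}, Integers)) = Union({1/7, 2/9, 3*sqrt(5), 3*sqrt(7)}, Integers)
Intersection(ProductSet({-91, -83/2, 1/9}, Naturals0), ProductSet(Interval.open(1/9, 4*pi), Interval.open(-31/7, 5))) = EmptySet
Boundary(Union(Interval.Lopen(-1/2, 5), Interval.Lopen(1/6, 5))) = {-1/2, 5}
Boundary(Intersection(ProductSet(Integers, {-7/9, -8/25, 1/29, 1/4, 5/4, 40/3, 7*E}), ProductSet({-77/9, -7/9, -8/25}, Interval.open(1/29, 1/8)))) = EmptySet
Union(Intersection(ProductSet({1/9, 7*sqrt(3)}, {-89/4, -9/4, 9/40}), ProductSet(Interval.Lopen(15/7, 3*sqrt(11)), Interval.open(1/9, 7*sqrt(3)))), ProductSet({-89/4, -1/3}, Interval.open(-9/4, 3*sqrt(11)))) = ProductSet({-89/4, -1/3}, Interval.open(-9/4, 3*sqrt(11)))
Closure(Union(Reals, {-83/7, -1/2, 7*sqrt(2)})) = Reals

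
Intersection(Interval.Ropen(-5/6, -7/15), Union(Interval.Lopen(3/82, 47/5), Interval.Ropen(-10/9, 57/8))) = Interval.Ropen(-5/6, -7/15)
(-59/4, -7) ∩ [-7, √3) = ∅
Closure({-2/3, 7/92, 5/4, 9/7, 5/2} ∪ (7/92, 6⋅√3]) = {-2/3} ∪ [7/92, 6⋅√3]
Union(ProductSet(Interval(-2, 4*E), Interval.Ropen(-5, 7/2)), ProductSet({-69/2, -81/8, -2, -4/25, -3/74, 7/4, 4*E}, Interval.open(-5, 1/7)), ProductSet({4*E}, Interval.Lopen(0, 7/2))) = Union(ProductSet({4*E}, Interval.Lopen(0, 7/2)), ProductSet({-69/2, -81/8, -2, -4/25, -3/74, 7/4, 4*E}, Interval.open(-5, 1/7)), ProductSet(Interval(-2, 4*E), Interval.Ropen(-5, 7/2)))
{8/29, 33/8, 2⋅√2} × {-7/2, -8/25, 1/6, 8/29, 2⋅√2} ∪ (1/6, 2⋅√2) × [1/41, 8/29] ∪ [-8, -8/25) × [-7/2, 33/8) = ([-8, -8/25) × [-7/2, 33/8)) ∪ ((1/6, 2⋅√2) × [1/41, 8/29]) ∪ ({8/29, 33/8, 2⋅√2} × {-7/2, -8/25, 1/6, 8/29, 2⋅√2})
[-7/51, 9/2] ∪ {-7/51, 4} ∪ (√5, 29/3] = [-7/51, 29/3]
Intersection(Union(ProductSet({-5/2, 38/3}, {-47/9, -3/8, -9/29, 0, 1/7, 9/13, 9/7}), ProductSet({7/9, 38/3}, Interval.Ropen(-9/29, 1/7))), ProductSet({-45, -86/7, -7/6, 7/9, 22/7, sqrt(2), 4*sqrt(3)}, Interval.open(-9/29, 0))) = ProductSet({7/9}, Interval.open(-9/29, 0))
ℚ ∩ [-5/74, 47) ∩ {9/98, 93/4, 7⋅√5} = {9/98, 93/4}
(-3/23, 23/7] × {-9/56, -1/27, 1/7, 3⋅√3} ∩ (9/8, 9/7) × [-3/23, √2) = (9/8, 9/7) × {-1/27, 1/7}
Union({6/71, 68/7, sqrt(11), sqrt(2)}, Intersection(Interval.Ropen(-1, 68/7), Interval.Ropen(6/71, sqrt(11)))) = Union({68/7}, Interval(6/71, sqrt(11)))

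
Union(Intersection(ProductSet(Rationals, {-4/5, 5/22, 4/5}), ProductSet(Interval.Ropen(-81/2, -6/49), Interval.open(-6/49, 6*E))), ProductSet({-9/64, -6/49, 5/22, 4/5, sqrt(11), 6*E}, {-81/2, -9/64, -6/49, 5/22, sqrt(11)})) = Union(ProductSet({-9/64, -6/49, 5/22, 4/5, sqrt(11), 6*E}, {-81/2, -9/64, -6/49, 5/22, sqrt(11)}), ProductSet(Intersection(Interval.Ropen(-81/2, -6/49), Rationals), {5/22, 4/5}))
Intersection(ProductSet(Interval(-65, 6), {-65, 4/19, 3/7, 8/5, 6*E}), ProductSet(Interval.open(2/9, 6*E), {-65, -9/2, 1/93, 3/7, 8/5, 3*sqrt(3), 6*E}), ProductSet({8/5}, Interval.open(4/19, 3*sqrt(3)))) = ProductSet({8/5}, {3/7, 8/5})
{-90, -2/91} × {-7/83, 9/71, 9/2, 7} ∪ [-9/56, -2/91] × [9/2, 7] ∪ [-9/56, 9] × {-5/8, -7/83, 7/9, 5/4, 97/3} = ({-90, -2/91} × {-7/83, 9/71, 9/2, 7}) ∪ ([-9/56, -2/91] × [9/2, 7]) ∪ ([-9/56, 9] × {-5/8, -7/83, 7/9, 5/4, 97/3})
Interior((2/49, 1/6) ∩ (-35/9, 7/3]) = (2/49, 1/6)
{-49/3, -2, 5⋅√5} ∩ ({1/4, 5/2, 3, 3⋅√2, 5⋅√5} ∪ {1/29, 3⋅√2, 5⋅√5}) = {5⋅√5}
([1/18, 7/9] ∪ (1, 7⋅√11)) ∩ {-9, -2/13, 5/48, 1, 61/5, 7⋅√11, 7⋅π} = {5/48, 61/5, 7⋅π}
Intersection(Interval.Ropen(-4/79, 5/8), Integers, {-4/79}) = EmptySet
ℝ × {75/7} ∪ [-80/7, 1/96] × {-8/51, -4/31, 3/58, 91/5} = (ℝ × {75/7}) ∪ ([-80/7, 1/96] × {-8/51, -4/31, 3/58, 91/5})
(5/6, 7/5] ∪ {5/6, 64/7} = [5/6, 7/5] ∪ {64/7}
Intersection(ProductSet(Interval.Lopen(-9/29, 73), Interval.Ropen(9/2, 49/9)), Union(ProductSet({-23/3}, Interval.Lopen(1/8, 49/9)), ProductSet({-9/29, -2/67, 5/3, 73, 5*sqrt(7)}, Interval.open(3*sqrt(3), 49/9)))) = ProductSet({-2/67, 5/3, 73, 5*sqrt(7)}, Interval.open(3*sqrt(3), 49/9))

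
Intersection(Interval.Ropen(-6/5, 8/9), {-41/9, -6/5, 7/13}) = {-6/5, 7/13}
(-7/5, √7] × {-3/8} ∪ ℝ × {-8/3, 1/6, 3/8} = (ℝ × {-8/3, 1/6, 3/8}) ∪ ((-7/5, √7] × {-3/8})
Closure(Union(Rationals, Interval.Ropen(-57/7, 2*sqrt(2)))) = Union(Interval(-oo, oo), Rationals)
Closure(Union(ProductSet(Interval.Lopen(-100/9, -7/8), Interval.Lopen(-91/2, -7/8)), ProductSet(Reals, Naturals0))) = Union(ProductSet({-100/9, -7/8}, Interval(-91/2, -7/8)), ProductSet(Interval(-100/9, -7/8), {-91/2, -7/8}), ProductSet(Interval.Lopen(-100/9, -7/8), Interval.Lopen(-91/2, -7/8)), ProductSet(Reals, Union(Complement(Naturals0, Interval.open(-91/2, -7/8)), Naturals0)), ProductSet(Union(Interval(-oo, -100/9), Interval(-7/8, oo)), Naturals0))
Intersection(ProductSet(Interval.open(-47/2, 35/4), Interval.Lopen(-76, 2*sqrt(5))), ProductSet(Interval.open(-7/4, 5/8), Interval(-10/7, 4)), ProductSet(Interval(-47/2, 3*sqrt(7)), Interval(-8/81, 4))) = ProductSet(Interval.open(-7/4, 5/8), Interval(-8/81, 4))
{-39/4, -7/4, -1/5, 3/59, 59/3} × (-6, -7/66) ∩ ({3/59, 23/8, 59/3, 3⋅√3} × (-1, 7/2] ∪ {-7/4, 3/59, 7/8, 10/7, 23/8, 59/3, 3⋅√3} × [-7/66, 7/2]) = {3/59, 59/3} × (-1, -7/66)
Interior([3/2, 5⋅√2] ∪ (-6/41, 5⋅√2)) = (-6/41, 5⋅√2)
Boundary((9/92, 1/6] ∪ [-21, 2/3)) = {-21, 2/3}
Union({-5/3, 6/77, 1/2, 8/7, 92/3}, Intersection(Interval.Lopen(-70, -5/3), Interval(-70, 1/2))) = Union({6/77, 1/2, 8/7, 92/3}, Interval.Lopen(-70, -5/3))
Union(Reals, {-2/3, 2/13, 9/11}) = Reals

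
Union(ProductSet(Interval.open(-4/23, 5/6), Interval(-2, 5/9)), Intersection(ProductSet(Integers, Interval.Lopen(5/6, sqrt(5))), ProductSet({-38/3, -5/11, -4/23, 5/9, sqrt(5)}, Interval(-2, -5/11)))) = ProductSet(Interval.open(-4/23, 5/6), Interval(-2, 5/9))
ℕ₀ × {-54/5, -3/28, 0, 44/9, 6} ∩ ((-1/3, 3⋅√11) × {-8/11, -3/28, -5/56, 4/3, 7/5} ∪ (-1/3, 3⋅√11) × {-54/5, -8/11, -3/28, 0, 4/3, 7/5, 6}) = {0, 1, …, 9} × {-54/5, -3/28, 0, 6}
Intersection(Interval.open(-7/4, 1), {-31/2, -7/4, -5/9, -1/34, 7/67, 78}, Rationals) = {-5/9, -1/34, 7/67}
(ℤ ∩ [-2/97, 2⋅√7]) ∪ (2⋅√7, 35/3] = {0, 1, …, 5} ∪ (2⋅√7, 35/3]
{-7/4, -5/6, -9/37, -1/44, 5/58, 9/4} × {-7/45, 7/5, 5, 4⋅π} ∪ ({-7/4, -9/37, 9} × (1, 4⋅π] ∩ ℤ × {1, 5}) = ({9} × {5}) ∪ ({-7/4, -5/6, -9/37, -1/44, 5/58, 9/4} × {-7/45, 7/5, 5, 4⋅π})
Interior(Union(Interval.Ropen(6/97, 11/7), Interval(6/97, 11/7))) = Interval.open(6/97, 11/7)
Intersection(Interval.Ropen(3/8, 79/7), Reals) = Interval.Ropen(3/8, 79/7)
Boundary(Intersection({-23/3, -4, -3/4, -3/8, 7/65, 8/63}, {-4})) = {-4}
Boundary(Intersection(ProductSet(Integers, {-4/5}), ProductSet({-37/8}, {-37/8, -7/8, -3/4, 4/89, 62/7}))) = EmptySet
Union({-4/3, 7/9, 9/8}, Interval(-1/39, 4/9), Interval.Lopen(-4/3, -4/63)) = Union({7/9, 9/8}, Interval(-4/3, -4/63), Interval(-1/39, 4/9))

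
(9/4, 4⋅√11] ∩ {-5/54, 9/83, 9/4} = ∅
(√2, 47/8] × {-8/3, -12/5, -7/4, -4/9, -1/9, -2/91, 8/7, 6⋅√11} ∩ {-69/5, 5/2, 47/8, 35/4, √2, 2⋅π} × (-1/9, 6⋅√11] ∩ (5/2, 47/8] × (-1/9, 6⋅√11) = {47/8} × {-2/91, 8/7}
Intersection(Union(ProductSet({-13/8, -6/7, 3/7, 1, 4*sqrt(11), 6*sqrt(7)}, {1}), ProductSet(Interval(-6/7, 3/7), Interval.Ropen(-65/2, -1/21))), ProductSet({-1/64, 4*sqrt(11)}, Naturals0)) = ProductSet({4*sqrt(11)}, {1})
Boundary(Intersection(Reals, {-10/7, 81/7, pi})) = {-10/7, 81/7, pi}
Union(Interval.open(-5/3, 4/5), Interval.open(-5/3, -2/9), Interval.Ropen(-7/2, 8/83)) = Interval.Ropen(-7/2, 4/5)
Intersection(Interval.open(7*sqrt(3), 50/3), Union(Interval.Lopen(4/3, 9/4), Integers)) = Range(13, 17, 1)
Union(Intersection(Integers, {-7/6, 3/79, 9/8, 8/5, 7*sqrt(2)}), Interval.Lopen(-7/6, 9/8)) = Interval.Lopen(-7/6, 9/8)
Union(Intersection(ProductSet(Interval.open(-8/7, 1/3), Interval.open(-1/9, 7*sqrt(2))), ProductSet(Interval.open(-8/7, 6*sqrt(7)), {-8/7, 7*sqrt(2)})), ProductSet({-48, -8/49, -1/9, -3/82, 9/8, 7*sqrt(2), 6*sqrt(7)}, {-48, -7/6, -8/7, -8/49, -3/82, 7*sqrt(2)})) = ProductSet({-48, -8/49, -1/9, -3/82, 9/8, 7*sqrt(2), 6*sqrt(7)}, {-48, -7/6, -8/7, -8/49, -3/82, 7*sqrt(2)})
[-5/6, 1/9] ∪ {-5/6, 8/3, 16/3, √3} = [-5/6, 1/9] ∪ {8/3, 16/3, √3}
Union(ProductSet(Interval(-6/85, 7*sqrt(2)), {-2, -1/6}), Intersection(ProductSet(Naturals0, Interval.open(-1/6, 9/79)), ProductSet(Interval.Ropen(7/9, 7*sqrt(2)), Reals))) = Union(ProductSet(Interval(-6/85, 7*sqrt(2)), {-2, -1/6}), ProductSet(Range(1, 10, 1), Interval.open(-1/6, 9/79)))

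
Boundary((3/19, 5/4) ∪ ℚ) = (-∞, 3/19] ∪ [5/4, ∞)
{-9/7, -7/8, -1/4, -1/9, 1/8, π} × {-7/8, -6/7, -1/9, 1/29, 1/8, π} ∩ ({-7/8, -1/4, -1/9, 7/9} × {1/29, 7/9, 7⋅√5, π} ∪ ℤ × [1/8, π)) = {-7/8, -1/4, -1/9} × {1/29, π}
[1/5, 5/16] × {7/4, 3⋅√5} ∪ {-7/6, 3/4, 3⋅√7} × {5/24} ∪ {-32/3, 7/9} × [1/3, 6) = ({-32/3, 7/9} × [1/3, 6)) ∪ ({-7/6, 3/4, 3⋅√7} × {5/24}) ∪ ([1/5, 5/16] × {7/4, 3⋅√5})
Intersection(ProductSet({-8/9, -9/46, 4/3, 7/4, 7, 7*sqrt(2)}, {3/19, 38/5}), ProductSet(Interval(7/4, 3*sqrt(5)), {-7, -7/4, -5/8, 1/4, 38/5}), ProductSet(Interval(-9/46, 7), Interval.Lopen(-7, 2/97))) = EmptySet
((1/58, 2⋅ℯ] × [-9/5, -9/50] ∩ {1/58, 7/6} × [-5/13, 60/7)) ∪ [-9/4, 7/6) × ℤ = ([-9/4, 7/6) × ℤ) ∪ ({7/6} × [-5/13, -9/50])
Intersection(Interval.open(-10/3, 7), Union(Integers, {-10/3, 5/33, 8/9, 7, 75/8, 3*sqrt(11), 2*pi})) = Union({5/33, 8/9, 2*pi}, Range(-3, 7, 1))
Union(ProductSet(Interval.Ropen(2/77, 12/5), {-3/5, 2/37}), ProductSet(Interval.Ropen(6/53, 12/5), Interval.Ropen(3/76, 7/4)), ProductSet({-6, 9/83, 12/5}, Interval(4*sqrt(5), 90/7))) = Union(ProductSet({-6, 9/83, 12/5}, Interval(4*sqrt(5), 90/7)), ProductSet(Interval.Ropen(2/77, 12/5), {-3/5, 2/37}), ProductSet(Interval.Ropen(6/53, 12/5), Interval.Ropen(3/76, 7/4)))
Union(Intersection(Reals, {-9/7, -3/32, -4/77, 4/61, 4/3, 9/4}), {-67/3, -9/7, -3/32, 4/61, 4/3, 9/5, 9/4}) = {-67/3, -9/7, -3/32, -4/77, 4/61, 4/3, 9/5, 9/4}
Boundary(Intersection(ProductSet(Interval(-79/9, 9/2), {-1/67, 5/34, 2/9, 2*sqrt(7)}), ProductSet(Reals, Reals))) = ProductSet(Interval(-79/9, 9/2), {-1/67, 5/34, 2/9, 2*sqrt(7)})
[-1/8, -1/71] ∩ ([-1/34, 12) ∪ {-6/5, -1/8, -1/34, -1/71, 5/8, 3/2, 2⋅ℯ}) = {-1/8} ∪ [-1/34, -1/71]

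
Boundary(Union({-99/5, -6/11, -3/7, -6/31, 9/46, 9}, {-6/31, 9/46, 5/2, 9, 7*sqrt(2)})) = {-99/5, -6/11, -3/7, -6/31, 9/46, 5/2, 9, 7*sqrt(2)}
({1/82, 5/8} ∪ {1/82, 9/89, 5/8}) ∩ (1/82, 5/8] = {9/89, 5/8}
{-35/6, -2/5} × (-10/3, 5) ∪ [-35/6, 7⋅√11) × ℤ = ({-35/6, -2/5} × (-10/3, 5)) ∪ ([-35/6, 7⋅√11) × ℤ)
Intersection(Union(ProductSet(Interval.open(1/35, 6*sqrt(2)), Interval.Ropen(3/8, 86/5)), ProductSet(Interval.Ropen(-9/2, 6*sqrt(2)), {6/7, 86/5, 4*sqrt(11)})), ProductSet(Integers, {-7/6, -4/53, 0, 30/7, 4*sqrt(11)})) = Union(ProductSet(Range(-4, 9, 1), {4*sqrt(11)}), ProductSet(Range(1, 9, 1), {30/7, 4*sqrt(11)}))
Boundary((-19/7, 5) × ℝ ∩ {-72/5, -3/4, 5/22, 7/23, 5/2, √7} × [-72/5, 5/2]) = {-3/4, 5/22, 7/23, 5/2, √7} × [-72/5, 5/2]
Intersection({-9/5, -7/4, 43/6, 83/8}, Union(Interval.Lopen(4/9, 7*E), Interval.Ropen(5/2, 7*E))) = {43/6, 83/8}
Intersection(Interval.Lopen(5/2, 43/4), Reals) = Interval.Lopen(5/2, 43/4)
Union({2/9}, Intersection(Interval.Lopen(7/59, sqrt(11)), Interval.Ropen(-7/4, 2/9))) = Interval.Lopen(7/59, 2/9)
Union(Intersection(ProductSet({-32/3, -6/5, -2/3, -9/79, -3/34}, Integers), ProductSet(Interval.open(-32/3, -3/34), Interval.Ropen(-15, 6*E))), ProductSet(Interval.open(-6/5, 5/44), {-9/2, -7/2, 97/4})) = Union(ProductSet({-6/5, -2/3, -9/79}, Range(-15, 17, 1)), ProductSet(Interval.open(-6/5, 5/44), {-9/2, -7/2, 97/4}))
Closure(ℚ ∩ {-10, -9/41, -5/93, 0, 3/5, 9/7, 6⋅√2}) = {-10, -9/41, -5/93, 0, 3/5, 9/7}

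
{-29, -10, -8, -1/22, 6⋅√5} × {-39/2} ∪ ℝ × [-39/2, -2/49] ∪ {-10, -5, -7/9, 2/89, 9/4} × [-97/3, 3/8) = (ℝ × [-39/2, -2/49]) ∪ ({-10, -5, -7/9, 2/89, 9/4} × [-97/3, 3/8))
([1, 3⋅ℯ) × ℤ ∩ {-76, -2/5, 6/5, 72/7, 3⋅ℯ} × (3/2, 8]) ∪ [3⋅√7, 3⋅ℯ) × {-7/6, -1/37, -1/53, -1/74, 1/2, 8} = ({6/5} × {2, 3, …, 8}) ∪ ([3⋅√7, 3⋅ℯ) × {-7/6, -1/37, -1/53, -1/74, 1/2, 8})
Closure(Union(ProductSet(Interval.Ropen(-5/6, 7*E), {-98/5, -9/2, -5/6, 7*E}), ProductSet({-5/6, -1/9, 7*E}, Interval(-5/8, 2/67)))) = Union(ProductSet({-5/6, -1/9, 7*E}, Interval(-5/8, 2/67)), ProductSet(Interval(-5/6, 7*E), {-98/5, -9/2, -5/6, 7*E}))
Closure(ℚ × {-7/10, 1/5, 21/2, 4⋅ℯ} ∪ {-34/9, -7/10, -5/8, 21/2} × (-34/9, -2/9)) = (ℝ × {-7/10, 1/5, 21/2, 4⋅ℯ}) ∪ ({-34/9, -7/10, -5/8, 21/2} × [-34/9, -2/9])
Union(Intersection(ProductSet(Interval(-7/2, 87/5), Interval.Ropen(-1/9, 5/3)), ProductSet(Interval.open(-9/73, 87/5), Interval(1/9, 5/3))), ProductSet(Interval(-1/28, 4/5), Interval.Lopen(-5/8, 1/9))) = Union(ProductSet(Interval.open(-9/73, 87/5), Interval.Ropen(1/9, 5/3)), ProductSet(Interval(-1/28, 4/5), Interval.Lopen(-5/8, 1/9)))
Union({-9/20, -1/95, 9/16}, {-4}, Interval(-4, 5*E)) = Interval(-4, 5*E)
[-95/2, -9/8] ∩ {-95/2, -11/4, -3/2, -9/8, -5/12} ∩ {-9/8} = {-9/8}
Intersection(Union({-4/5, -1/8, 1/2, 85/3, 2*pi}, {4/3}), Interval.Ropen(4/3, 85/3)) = {4/3, 2*pi}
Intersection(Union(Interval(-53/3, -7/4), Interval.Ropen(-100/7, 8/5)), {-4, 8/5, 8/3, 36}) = {-4}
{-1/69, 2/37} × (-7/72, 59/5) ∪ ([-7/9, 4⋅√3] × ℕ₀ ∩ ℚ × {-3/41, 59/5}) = {-1/69, 2/37} × (-7/72, 59/5)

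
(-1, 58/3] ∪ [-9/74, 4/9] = (-1, 58/3]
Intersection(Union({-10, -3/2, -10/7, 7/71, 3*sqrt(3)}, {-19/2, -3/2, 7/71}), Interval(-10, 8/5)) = {-10, -19/2, -3/2, -10/7, 7/71}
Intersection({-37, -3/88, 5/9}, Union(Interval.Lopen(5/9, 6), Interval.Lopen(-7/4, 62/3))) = {-3/88, 5/9}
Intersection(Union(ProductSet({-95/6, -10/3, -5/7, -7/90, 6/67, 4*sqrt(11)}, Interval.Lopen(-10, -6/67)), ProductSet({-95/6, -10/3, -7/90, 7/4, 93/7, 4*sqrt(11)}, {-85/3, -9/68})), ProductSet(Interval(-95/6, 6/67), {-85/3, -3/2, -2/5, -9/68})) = Union(ProductSet({-95/6, -10/3, -7/90}, {-85/3, -9/68}), ProductSet({-95/6, -10/3, -5/7, -7/90, 6/67}, {-3/2, -2/5, -9/68}))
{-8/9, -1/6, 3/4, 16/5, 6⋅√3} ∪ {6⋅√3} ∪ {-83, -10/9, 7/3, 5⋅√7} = {-83, -10/9, -8/9, -1/6, 3/4, 7/3, 16/5, 6⋅√3, 5⋅√7}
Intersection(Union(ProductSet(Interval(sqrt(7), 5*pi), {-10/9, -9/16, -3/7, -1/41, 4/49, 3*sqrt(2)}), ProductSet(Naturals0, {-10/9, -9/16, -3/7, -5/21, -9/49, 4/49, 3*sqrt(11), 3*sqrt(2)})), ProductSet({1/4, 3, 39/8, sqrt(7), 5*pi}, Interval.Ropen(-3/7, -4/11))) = ProductSet({3, 39/8, sqrt(7), 5*pi}, {-3/7})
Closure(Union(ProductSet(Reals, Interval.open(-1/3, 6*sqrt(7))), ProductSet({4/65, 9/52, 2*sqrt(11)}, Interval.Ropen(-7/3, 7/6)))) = Union(ProductSet({4/65, 9/52, 2*sqrt(11)}, Interval.Ropen(-7/3, 7/6)), ProductSet(Reals, Interval(-1/3, 6*sqrt(7))))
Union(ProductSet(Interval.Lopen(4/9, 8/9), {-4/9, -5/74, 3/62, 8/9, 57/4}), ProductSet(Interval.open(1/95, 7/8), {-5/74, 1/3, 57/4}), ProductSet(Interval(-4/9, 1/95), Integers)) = Union(ProductSet(Interval(-4/9, 1/95), Integers), ProductSet(Interval.open(1/95, 7/8), {-5/74, 1/3, 57/4}), ProductSet(Interval.Lopen(4/9, 8/9), {-4/9, -5/74, 3/62, 8/9, 57/4}))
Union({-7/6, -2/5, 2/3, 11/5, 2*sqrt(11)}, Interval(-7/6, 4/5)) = Union({11/5, 2*sqrt(11)}, Interval(-7/6, 4/5))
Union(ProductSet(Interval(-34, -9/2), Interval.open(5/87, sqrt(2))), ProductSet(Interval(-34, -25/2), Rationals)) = Union(ProductSet(Interval(-34, -25/2), Rationals), ProductSet(Interval(-34, -9/2), Interval.open(5/87, sqrt(2))))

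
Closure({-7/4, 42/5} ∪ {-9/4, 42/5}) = {-9/4, -7/4, 42/5}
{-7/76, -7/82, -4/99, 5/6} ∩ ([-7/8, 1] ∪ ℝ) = {-7/76, -7/82, -4/99, 5/6}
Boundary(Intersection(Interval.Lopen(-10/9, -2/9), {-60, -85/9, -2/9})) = {-2/9}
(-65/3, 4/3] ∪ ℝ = (-∞, ∞)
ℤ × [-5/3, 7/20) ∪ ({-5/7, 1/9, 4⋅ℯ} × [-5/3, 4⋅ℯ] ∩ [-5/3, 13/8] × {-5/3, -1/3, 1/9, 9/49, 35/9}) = (ℤ × [-5/3, 7/20)) ∪ ({-5/7, 1/9} × {-5/3, -1/3, 1/9, 9/49, 35/9})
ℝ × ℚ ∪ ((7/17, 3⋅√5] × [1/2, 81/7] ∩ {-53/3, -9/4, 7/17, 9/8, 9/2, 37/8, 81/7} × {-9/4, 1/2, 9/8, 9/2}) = ℝ × ℚ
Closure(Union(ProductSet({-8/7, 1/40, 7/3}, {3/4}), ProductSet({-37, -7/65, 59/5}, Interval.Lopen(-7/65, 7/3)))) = Union(ProductSet({-37, -7/65, 59/5}, Interval(-7/65, 7/3)), ProductSet({-8/7, 1/40, 7/3}, {3/4}))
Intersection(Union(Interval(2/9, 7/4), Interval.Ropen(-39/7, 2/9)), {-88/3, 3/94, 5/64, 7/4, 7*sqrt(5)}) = {3/94, 5/64, 7/4}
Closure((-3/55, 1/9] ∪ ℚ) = ℚ ∪ (-∞, ∞)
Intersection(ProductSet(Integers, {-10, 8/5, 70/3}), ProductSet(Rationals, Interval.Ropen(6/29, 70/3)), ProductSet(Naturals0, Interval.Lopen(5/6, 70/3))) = ProductSet(Naturals0, {8/5})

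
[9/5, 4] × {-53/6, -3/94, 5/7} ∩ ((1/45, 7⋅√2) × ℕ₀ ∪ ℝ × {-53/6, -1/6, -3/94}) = [9/5, 4] × {-53/6, -3/94}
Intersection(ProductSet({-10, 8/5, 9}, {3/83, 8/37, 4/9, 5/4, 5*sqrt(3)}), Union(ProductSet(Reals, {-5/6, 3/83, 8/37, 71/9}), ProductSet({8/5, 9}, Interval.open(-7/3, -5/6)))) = ProductSet({-10, 8/5, 9}, {3/83, 8/37})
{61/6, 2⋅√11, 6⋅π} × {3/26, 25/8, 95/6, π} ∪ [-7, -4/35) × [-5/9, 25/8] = ([-7, -4/35) × [-5/9, 25/8]) ∪ ({61/6, 2⋅√11, 6⋅π} × {3/26, 25/8, 95/6, π})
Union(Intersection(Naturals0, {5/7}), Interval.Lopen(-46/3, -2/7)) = Interval.Lopen(-46/3, -2/7)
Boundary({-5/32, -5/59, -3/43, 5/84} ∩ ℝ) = {-5/32, -5/59, -3/43, 5/84}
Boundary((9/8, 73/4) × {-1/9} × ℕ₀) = [9/8, 73/4] × {-1/9} × ℕ₀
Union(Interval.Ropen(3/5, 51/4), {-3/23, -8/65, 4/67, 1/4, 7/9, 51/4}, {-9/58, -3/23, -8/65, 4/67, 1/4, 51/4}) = Union({-9/58, -3/23, -8/65, 4/67, 1/4}, Interval(3/5, 51/4))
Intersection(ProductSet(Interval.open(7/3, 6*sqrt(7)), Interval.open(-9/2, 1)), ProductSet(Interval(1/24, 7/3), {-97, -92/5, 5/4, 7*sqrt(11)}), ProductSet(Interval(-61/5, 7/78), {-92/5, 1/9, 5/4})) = EmptySet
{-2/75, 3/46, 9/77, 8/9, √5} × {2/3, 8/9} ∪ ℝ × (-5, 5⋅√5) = ℝ × (-5, 5⋅√5)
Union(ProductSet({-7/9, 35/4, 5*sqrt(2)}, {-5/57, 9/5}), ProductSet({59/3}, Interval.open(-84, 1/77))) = Union(ProductSet({59/3}, Interval.open(-84, 1/77)), ProductSet({-7/9, 35/4, 5*sqrt(2)}, {-5/57, 9/5}))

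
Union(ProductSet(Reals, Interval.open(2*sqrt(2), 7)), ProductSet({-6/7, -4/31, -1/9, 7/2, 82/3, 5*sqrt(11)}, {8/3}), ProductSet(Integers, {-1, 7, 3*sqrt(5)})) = Union(ProductSet({-6/7, -4/31, -1/9, 7/2, 82/3, 5*sqrt(11)}, {8/3}), ProductSet(Integers, {-1, 7, 3*sqrt(5)}), ProductSet(Reals, Interval.open(2*sqrt(2), 7)))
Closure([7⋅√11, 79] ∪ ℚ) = ℚ ∪ (-∞, ∞)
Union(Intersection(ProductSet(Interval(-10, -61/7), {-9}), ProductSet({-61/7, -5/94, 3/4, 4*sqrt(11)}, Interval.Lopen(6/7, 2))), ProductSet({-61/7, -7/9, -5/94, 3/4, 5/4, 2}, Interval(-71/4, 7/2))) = ProductSet({-61/7, -7/9, -5/94, 3/4, 5/4, 2}, Interval(-71/4, 7/2))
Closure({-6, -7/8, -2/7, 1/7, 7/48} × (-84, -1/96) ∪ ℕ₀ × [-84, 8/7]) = (ℕ₀ × [-84, 8/7]) ∪ ({-6, -7/8, -2/7, 1/7, 7/48} × [-84, -1/96])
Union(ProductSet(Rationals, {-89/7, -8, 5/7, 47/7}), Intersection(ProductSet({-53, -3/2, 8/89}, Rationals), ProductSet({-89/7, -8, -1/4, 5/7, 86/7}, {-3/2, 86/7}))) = ProductSet(Rationals, {-89/7, -8, 5/7, 47/7})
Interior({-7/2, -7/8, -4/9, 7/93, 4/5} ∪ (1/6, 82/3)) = (1/6, 82/3)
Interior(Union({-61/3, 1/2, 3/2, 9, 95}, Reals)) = Reals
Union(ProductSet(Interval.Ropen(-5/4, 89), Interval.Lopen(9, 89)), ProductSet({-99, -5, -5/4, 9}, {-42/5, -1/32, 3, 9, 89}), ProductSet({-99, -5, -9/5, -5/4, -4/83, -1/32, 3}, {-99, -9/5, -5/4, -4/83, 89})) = Union(ProductSet({-99, -5, -5/4, 9}, {-42/5, -1/32, 3, 9, 89}), ProductSet({-99, -5, -9/5, -5/4, -4/83, -1/32, 3}, {-99, -9/5, -5/4, -4/83, 89}), ProductSet(Interval.Ropen(-5/4, 89), Interval.Lopen(9, 89)))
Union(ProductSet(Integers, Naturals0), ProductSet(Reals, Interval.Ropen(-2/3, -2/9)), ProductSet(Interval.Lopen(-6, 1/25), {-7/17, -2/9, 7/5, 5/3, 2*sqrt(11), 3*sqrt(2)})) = Union(ProductSet(Integers, Naturals0), ProductSet(Interval.Lopen(-6, 1/25), {-7/17, -2/9, 7/5, 5/3, 2*sqrt(11), 3*sqrt(2)}), ProductSet(Reals, Interval.Ropen(-2/3, -2/9)))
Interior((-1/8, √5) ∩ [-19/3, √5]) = (-1/8, √5)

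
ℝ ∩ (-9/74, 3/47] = (-9/74, 3/47]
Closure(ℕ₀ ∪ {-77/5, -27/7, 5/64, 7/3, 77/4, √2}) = {-77/5, -27/7, 5/64, 7/3, 77/4, √2} ∪ ℕ₀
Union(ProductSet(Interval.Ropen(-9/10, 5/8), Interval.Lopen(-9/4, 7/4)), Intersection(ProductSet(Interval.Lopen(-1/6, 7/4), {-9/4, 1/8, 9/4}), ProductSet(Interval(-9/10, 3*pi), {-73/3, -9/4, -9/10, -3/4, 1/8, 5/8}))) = Union(ProductSet(Interval.Ropen(-9/10, 5/8), Interval.Lopen(-9/4, 7/4)), ProductSet(Interval.Lopen(-1/6, 7/4), {-9/4, 1/8}))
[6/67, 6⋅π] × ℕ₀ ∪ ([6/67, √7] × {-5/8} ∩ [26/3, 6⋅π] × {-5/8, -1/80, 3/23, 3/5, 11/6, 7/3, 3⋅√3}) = [6/67, 6⋅π] × ℕ₀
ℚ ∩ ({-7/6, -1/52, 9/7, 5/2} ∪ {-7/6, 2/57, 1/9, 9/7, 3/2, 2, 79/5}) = {-7/6, -1/52, 2/57, 1/9, 9/7, 3/2, 2, 5/2, 79/5}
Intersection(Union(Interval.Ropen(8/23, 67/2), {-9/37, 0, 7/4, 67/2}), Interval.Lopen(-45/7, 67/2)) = Union({-9/37, 0}, Interval(8/23, 67/2))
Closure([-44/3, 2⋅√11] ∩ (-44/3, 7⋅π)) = [-44/3, 2⋅√11]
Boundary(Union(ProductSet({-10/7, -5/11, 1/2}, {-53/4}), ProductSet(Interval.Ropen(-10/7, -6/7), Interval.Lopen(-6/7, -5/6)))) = Union(ProductSet({-10/7, -6/7}, Interval(-6/7, -5/6)), ProductSet({-10/7, -5/11, 1/2}, {-53/4}), ProductSet(Interval(-10/7, -6/7), {-6/7, -5/6}))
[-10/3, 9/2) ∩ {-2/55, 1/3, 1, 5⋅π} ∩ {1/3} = {1/3}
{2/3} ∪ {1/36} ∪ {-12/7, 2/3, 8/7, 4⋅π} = {-12/7, 1/36, 2/3, 8/7, 4⋅π}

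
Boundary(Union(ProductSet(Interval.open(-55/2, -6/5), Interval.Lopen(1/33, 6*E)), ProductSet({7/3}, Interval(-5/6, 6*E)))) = Union(ProductSet({7/3}, Interval(-5/6, 6*E)), ProductSet({-55/2, -6/5}, Interval(1/33, 6*E)), ProductSet(Interval(-55/2, -6/5), {1/33, 6*E}))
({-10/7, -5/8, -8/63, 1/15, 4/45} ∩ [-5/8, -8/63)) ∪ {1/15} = {-5/8, 1/15}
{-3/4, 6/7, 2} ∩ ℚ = {-3/4, 6/7, 2}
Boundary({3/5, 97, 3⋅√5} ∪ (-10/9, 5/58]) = {-10/9, 5/58, 3/5, 97, 3⋅√5}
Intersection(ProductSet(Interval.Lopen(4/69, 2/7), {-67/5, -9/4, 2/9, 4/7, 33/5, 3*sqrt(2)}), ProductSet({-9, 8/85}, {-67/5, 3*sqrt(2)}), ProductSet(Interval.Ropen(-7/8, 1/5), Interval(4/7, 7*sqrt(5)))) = ProductSet({8/85}, {3*sqrt(2)})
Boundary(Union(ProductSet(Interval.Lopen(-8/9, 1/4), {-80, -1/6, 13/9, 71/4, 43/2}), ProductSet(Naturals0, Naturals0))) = Union(ProductSet(Interval(-8/9, 1/4), {-80, -1/6, 13/9, 71/4, 43/2}), ProductSet(Naturals0, Naturals0))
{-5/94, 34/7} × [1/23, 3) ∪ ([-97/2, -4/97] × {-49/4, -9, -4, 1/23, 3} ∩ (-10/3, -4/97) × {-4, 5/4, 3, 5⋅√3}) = ({-5/94, 34/7} × [1/23, 3)) ∪ ((-10/3, -4/97) × {-4, 3})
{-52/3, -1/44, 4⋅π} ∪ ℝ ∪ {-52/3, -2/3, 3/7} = ℝ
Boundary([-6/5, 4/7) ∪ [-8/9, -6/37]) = {-6/5, 4/7}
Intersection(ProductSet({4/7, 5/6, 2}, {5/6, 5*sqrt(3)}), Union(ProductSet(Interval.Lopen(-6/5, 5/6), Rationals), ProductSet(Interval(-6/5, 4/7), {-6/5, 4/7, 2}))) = ProductSet({4/7, 5/6}, {5/6})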